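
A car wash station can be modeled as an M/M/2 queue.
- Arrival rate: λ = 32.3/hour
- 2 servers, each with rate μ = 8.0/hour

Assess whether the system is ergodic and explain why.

Stability requires ρ = λ/(cμ) < 1
ρ = 32.3/(2 × 8.0) = 32.3/16.00 = 2.0187
Since 2.0187 ≥ 1, the system is UNSTABLE.
Need c > λ/μ = 32.3/8.0 = 4.04.
Minimum servers needed: c = 5.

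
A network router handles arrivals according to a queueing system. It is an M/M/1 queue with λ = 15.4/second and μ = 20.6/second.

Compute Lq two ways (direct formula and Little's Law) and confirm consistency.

Method 1 (direct): Lq = λ²/(μ(μ-λ)) = 237.16/(20.6 × 5.20) = 2.2140

Method 2 (Little's Law):
W = 1/(μ-λ) = 1/5.20 = 0.192308
Wq = W - 1/μ = 0.192308 - 0.0485437 = 0.143764
Lq = λWq = 15.4 × 0.143764 = 2.2140 ✔ (matches Method 1)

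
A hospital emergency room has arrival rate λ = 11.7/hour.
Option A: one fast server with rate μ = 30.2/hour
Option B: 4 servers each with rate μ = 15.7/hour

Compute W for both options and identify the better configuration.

Option A: single server μ = 30.2 (M/M/1)
  ρ_A = 11.7/30.2 = 0.3874
  W_A = 1/(μ-λ) = 1/(30.2-11.7) = 1/18.50 = 0.05405

Option B: 4 servers μ = 15.7 (M/M/4)
  ρ_B = λ/(cμ) = 11.7/(4×15.7) = 0.1863
  Offered load a = λ/μ = cρ = 11.7/15.7 = 0.7452
  P₀ = [ Σₙ₌₀^3 aⁿ/n! + a^4/(4!(1-ρ)) ]⁻¹
  Σ = a^0/0! + a^1/1! + a^2/2! + a^3/3! = 1.0000 + 0.7452 + 0.2777 + 0.06898 = 2.0919
  a^4/(4!(1-ρ)) = 0.3084/(24 × 0.8137) = 0.01579
  P₀ = 1/(2.0919 + 0.01579) = 0.4745
  Lq = P₀·a^4·ρ / (4!(1-ρ)²) = 0.4745 × 0.3084 × 0.1863 / (24 × 0.6621) = 0.001716
  Wq_B = Lq/λ = 0.0017157/11.7 = 0.0001466
  W_B = Wq_B + 1/μ = 0.0001466 + 0.06369 = 0.06384

Since W_A = 0.05405 < W_B = 0.06384, Option A (single fast server) has the shorter time in system.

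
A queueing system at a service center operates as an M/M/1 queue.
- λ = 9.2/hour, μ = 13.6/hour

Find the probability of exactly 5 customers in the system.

ρ = λ/μ = 9.2/13.6 = 0.67647
P(n) = (1-ρ)ρⁿ
P(5) = (1-0.67647) × 0.67647^5
P(5) = 0.32353 × 0.14166
P(5) = 0.04583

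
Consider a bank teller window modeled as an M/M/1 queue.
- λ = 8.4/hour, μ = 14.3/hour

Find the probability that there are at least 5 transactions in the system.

ρ = λ/μ = 8.4/14.3 = 0.58741
P(N ≥ n) = ρⁿ
P(N ≥ 5) = 0.58741^5
P(N ≥ 5) = 0.06994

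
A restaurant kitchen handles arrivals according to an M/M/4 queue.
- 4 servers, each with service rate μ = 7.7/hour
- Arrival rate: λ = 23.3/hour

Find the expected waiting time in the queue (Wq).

Traffic intensity: ρ = λ/(cμ) = 23.3/(4×7.7) = 0.7565
Since ρ = 0.7565 < 1, system is stable.
Offered load a = λ/μ = cρ = 23.3/7.7 = 3.0260
P₀ = [ Σₙ₌₀^3 aⁿ/n! + a^4/(4!(1-ρ)) ]⁻¹
Σ = a^0/0! + a^1/1! + a^2/2! + a^3/3! = 1.00000 + 3.02597 + 4.57826 + 4.61790 = 13.2221
a^4/(4!(1-ρ)) = 83.8418/(24 × 0.243506) = 14.3463
P₀ = 1/(13.2221 + 14.3463) = 0.03627
Lq = P₀·a^4·ρ / (4!(1-ρ)²) = 0.036273 × 83.8418 × 0.75649 / (24 × 0.059295) = 1.6167
Wq = Lq/λ = 1.6167/23.3 = 0.06939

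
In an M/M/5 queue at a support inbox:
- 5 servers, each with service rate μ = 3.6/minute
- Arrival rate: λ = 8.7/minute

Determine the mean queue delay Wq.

Traffic intensity: ρ = λ/(cμ) = 8.7/(5×3.6) = 0.4833
Since ρ = 0.4833 < 1, system is stable.
Offered load a = λ/μ = cρ = 8.7/3.6 = 2.4167
P₀ = [ Σₙ₌₀^4 aⁿ/n! + a^5/(5!(1-ρ)) ]⁻¹
Σ = a^0/0! + a^1/1! + a^2/2! + a^3/3! + a^4/4! = 1.0000 + 2.4167 + 2.9201 + 2.3523 + 1.4212 = 10.1103
a^5/(5!(1-ρ)) = 82.4297/(120 × 0.51667) = 1.3295
P₀ = 1/(10.1103 + 1.3295) = 0.08741
Lq = P₀·a^5·ρ / (5!(1-ρ)²) = 0.08741 × 82.4297 × 0.4833 / (120 × 0.2669) = 0.1087
Wq = Lq/λ = 0.10872/8.7 = 0.01250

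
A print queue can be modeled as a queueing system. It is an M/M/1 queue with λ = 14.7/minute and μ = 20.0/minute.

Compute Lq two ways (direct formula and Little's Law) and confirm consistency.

Method 1 (direct): Lq = λ²/(μ(μ-λ)) = 216.09/(20.0 × 5.30) = 2.0386

Method 2 (Little's Law):
W = 1/(μ-λ) = 1/5.30 = 0.18868
Wq = W - 1/μ = 0.18868 - 0.050000 = 0.13868
Lq = λWq = 14.7 × 0.13868 = 2.0386 ✔ (matches Method 1)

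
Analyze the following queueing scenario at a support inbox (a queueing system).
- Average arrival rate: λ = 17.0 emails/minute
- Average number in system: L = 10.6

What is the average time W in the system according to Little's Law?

Little's Law: L = λW, so W = L/λ
W = 10.6/17.0 = 0.6235 minutes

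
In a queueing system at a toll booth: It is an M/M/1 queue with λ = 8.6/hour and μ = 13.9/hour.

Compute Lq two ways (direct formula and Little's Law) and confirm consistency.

Method 1 (direct): Lq = λ²/(μ(μ-λ)) = 73.96/(13.9 × 5.30) = 1.0039

Method 2 (Little's Law):
W = 1/(μ-λ) = 1/5.30 = 0.188679
Wq = W - 1/μ = 0.188679 - 0.0719424 = 0.116737
Lq = λWq = 8.6 × 0.116737 = 1.0039 ✔ (matches Method 1)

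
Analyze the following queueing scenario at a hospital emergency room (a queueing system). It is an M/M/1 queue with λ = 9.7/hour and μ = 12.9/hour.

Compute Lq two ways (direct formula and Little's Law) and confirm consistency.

Method 1 (direct): Lq = λ²/(μ(μ-λ)) = 94.09/(12.9 × 3.20) = 2.2793

Method 2 (Little's Law):
W = 1/(μ-λ) = 1/3.20 = 0.3125
Wq = W - 1/μ = 0.3125 - 0.07752 = 0.23498
Lq = λWq = 9.7 × 0.23498 = 2.2793 ✔ (matches Method 1)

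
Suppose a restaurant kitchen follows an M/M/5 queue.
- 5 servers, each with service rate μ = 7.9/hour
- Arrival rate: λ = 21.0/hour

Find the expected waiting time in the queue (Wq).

Traffic intensity: ρ = λ/(cμ) = 21.0/(5×7.9) = 0.5316
Since ρ = 0.5316 < 1, system is stable.
Offered load a = λ/μ = cρ = 21.0/7.9 = 2.6582
P₀ = [ Σₙ₌₀^4 aⁿ/n! + a^5/(5!(1-ρ)) ]⁻¹
Σ = a^0/0! + a^1/1! + a^2/2! + a^3/3! + a^4/4! = 1.0000 + 2.6582 + 3.5331 + 3.1306 + 2.0805 = 12.4024
a^5/(5!(1-ρ)) = 132.7275/(120 × 0.46835) = 2.3616
P₀ = 1/(12.4024 + 2.3616) = 0.06773
Lq = P₀·a^5·ρ / (5!(1-ρ)²) = 0.067733 × 132.7275 × 0.53165 / (120 × 0.21936) = 0.1816
Wq = Lq/λ = 0.18157/21.0 = 0.008646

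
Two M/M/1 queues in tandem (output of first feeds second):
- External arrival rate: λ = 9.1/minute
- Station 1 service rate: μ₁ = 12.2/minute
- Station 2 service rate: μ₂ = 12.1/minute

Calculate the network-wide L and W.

By Jackson's theorem, each station behaves as independent M/M/1.
Station 1: ρ₁ = 9.1/12.2 = 0.7459, L₁ = ρ₁/(1-ρ₁) = λ/(μ₁-λ) = 9.1/3.10 = 2.9355
Station 2: ρ₂ = 9.1/12.1 = 0.7521, L₂ = ρ₂/(1-ρ₂) = λ/(μ₂-λ) = 9.1/3.00 = 3.0333
Total: L = L₁ + L₂ = 2.9355 + 3.0333 = 5.9688
W = L/λ = 5.9688/9.1 = 0.6559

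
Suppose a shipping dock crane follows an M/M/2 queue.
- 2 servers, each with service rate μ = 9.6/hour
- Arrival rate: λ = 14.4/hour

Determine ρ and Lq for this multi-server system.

Traffic intensity: ρ = λ/(cμ) = 14.4/(2×9.6) = 0.7500
Since ρ = 0.7500 < 1, system is stable.
Offered load a = λ/μ = cρ = 14.4/9.6 = 1.5000
P₀ = [ Σₙ₌₀^1 aⁿ/n! + a^2/(2!(1-ρ)) ]⁻¹
Σ = a^0/0! + a^1/1! = 1.0000 + 1.5000 = 2.5000
a^2/(2!(1-ρ)) = 2.2500/(2 × 0.2500) = 4.5000
P₀ = 1/(2.5000 + 4.5000) = 0.1429
Lq = P₀·a^2·ρ / (2!(1-ρ)²) = 0.14286 × 2.2500 × 0.75000 / (2 × 0.062500) = 1.9286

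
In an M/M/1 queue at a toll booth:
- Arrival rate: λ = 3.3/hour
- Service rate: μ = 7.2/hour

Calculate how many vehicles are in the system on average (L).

ρ = λ/μ = 3.3/7.2 = 0.4583
For M/M/1: L = λ/(μ-λ)
L = 3.3/(7.2-3.3) = 3.3/3.90
L = 0.8462 vehicles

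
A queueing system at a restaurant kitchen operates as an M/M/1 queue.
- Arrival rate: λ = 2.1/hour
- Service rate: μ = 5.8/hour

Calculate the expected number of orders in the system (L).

ρ = λ/μ = 2.1/5.8 = 0.3621
For M/M/1: L = λ/(μ-λ)
L = 2.1/(5.8-2.1) = 2.1/3.70
L = 0.5676 orders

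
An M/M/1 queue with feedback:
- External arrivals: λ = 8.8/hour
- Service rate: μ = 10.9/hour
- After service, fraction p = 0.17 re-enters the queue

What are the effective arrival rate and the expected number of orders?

Effective arrival rate: λ_eff = λ/(1-p) = 8.8/(1-0.17) = 8.8/0.83 = 10.6024096
ρ = λ_eff/μ = 10.6024096/10.9 = 0.9726981
L = ρ/(1-ρ) = 0.9726981/(1-0.9726981) = 35.6275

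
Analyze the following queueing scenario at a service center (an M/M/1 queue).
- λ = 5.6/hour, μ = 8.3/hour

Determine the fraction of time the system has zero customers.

ρ = λ/μ = 5.6/8.3 = 0.6747
P(0) = 1 - ρ = 1 - 0.6747 = 0.3253
The server is idle 32.53% of the time.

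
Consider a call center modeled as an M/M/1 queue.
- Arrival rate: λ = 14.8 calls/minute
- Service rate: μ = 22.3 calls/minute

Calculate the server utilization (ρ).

Server utilization: ρ = λ/μ
ρ = 14.8/22.3 = 0.6637
The server is busy 66.37% of the time.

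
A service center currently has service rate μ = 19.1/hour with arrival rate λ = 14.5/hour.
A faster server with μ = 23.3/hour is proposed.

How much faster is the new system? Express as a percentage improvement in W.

System 1: ρ₁ = 14.5/19.1 = 0.7592, W₁ = 1/(19.1-14.5) = 0.21739
System 2: ρ₂ = 14.5/23.3 = 0.6223, W₂ = 1/(23.3-14.5) = 0.11364
Improvement: (W₁-W₂)/W₁ = (0.21739-0.11364)/0.21739 = 47.73%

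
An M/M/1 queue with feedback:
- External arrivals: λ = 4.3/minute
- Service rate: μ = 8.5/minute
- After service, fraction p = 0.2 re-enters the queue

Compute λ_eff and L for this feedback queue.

Effective arrival rate: λ_eff = λ/(1-p) = 4.3/(1-0.2) = 4.3/0.80 = 5.3750
ρ = λ_eff/μ = 5.3750/8.5 = 0.63235
L = ρ/(1-ρ) = 0.63235/(1-0.63235) = 1.7200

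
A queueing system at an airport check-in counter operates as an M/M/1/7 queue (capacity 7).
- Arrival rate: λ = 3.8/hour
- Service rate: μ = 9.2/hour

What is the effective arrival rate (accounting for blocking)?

ρ = λ/μ = 3.8/9.2 = 0.41304
P₀ = (1-ρ)/(1-ρ^(K+1)) = (1-0.41304)/(1-0.41304^8) = 0.5870/0.9992 = 0.5875
P_K = P₀×ρ^K = 0.5875 × 0.41304^7 = 0.5875 × 0.002051 = 0.001205
λ_eff = λ(1-P_K) = 3.8 × (1 - 0.001205) = 3.8 × 0.9988 = 3.7954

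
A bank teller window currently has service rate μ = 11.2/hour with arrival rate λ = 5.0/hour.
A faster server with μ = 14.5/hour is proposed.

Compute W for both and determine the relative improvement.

System 1: ρ₁ = 5.0/11.2 = 0.4464, W₁ = 1/(11.2-5.0) = 0.16129
System 2: ρ₂ = 5.0/14.5 = 0.3448, W₂ = 1/(14.5-5.0) = 0.10526
Improvement: (W₁-W₂)/W₁ = (0.16129-0.10526)/0.16129 = 34.74%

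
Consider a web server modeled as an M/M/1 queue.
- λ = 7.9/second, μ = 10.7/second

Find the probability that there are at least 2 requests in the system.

ρ = λ/μ = 7.9/10.7 = 0.7383
P(N ≥ n) = ρⁿ
P(N ≥ 2) = 0.7383^2
P(N ≥ 2) = 0.5451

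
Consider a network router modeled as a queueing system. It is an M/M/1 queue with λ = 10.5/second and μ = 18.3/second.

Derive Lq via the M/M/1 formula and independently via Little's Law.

Method 1 (direct): Lq = λ²/(μ(μ-λ)) = 110.25/(18.3 × 7.80) = 0.7724

Method 2 (Little's Law):
W = 1/(μ-λ) = 1/7.80 = 0.1282
Wq = W - 1/μ = 0.1282 - 0.05464 = 0.07356
Lq = λWq = 10.5 × 0.07356 = 0.7724 ✔ (matches Method 1)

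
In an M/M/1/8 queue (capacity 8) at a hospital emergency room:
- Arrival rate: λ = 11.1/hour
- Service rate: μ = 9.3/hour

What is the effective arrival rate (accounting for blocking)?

ρ = λ/μ = 11.1/9.3 = 1.19355
P₀ = (1-ρ)/(1-ρ^(K+1)) = (1-1.19355)/(1-1.19355^9) = -0.19355/-3.9155 = 0.04943
P_K = P₀×ρ^K = 0.04943 × 1.19355^8 = 0.04943 × 4.1184 = 0.2036
λ_eff = λ(1-P_K) = 11.1 × (1 - 0.20358) = 11.1 × 0.79642 = 8.8403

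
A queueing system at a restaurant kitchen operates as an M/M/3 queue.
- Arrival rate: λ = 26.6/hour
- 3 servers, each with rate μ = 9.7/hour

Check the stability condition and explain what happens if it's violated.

Stability requires ρ = λ/(cμ) < 1
ρ = 26.6/(3 × 9.7) = 26.6/29.10 = 0.9141
Since 0.9141 < 1, the system is STABLE.
The servers are busy 91.41% of the time.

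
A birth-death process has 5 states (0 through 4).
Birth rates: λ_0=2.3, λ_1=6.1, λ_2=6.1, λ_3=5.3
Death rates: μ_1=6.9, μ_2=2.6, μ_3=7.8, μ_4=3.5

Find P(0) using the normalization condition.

Ratios P(n)/P(0) = (λ₀···λₙ₋₁)/(μ₁···μₙ):
P(1)/P(0) = (2.3)/(6.9) = 0.3333
P(2)/P(0) = (2.3×6.1)/(6.9×2.6) = 0.7821
P(3)/P(0) = (2.3×6.1×6.1)/(6.9×2.6×7.8) = 0.6116
P(4)/P(0) = (2.3×6.1×6.1×5.3)/(6.9×2.6×7.8×3.5) = 0.9261

Normalization: ∑ P(n) = 1
P(0) × (1.0000 + 0.3333 + 0.7821 + 0.6116 + 0.9261) = 1
P(0) × 3.6531 = 1
P(0) = 1/3.6531 = 0.2737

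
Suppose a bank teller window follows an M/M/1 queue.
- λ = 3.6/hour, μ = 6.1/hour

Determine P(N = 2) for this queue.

ρ = λ/μ = 3.6/6.1 = 0.5902
P(n) = (1-ρ)ρⁿ
P(2) = (1-0.5902) × 0.5902^2
P(2) = 0.4098 × 0.3483
P(2) = 0.1427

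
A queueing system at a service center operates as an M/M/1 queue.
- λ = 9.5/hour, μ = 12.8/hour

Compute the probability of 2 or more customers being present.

ρ = λ/μ = 9.5/12.8 = 0.74219
P(N ≥ n) = ρⁿ
P(N ≥ 2) = 0.74219^2
P(N ≥ 2) = 0.5508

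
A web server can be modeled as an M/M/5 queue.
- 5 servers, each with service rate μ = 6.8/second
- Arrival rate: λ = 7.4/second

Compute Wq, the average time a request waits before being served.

Traffic intensity: ρ = λ/(cμ) = 7.4/(5×6.8) = 0.2176
Since ρ = 0.2176 < 1, system is stable.
Offered load a = λ/μ = cρ = 7.4/6.8 = 1.0882
P₀ = [ Σₙ₌₀^4 aⁿ/n! + a^5/(5!(1-ρ)) ]⁻¹
Σ = a^0/0! + a^1/1! + a^2/2! + a^3/3! + a^4/4! = 1.0000 + 1.0882 + 0.59213 + 0.21479 + 0.058436 = 2.9536
a^5/(5!(1-ρ)) = 1.5262/(120 × 0.7824) = 0.01626
P₀ = 1/(2.9536 + 0.01626) = 0.3367
Lq = P₀·a^5·ρ / (5!(1-ρ)²) = 0.33672 × 1.5262 × 0.21765 / (120 × 0.61208) = 0.001523
Wq = Lq/λ = 0.001523/7.4 = 0.0002058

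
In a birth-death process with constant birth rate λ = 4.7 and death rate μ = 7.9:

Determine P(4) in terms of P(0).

For constant rates: P(n)/P(0) = (λ/μ)^n
P(4)/P(0) = (4.7/7.9)^4 = 0.59494^4 = 0.1253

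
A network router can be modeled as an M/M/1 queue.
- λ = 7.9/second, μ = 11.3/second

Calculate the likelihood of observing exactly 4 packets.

ρ = λ/μ = 7.9/11.3 = 0.6991
P(n) = (1-ρ)ρⁿ
P(4) = (1-0.6991) × 0.6991^4
P(4) = 0.30090 × 0.23887
P(4) = 0.07188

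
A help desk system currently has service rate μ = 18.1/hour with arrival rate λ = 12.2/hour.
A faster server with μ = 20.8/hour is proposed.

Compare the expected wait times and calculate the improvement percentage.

System 1: ρ₁ = 12.2/18.1 = 0.6740, W₁ = 1/(18.1-12.2) = 0.169492
System 2: ρ₂ = 12.2/20.8 = 0.5865, W₂ = 1/(20.8-12.2) = 0.116279
Improvement: (W₁-W₂)/W₁ = (0.169492-0.116279)/0.169492 = 31.40%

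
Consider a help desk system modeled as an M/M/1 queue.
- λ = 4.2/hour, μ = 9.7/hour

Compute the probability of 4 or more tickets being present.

ρ = λ/μ = 4.2/9.7 = 0.4330
P(N ≥ n) = ρⁿ
P(N ≥ 4) = 0.4330^4
P(N ≥ 4) = 0.03515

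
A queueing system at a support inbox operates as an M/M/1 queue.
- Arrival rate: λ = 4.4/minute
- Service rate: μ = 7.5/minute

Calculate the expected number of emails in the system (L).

ρ = λ/μ = 4.4/7.5 = 0.5867
For M/M/1: L = λ/(μ-λ)
L = 4.4/(7.5-4.4) = 4.4/3.10
L = 1.4194 emails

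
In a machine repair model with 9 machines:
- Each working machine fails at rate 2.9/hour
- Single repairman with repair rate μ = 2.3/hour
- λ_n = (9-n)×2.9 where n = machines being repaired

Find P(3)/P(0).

P(3)/P(0) = ∏_{i=0}^{3-1} λ_i/μ_{i+1}
= (9-0)×2.9/2.3 × (9-1)×2.9/2.3 × (9-2)×2.9/2.3
= 1010.2783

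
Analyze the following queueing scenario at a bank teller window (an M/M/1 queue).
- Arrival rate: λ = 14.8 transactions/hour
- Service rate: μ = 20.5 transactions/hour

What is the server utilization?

Server utilization: ρ = λ/μ
ρ = 14.8/20.5 = 0.7220
The server is busy 72.20% of the time.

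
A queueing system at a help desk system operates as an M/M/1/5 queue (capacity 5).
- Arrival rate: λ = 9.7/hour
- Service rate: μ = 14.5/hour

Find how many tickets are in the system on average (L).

ρ = λ/μ = 9.7/14.5 = 0.66897
P₀ = (1-ρ)/(1-ρ^(K+1)) = (1-0.66897)/(1-0.66897^6) = 0.3310/0.9104 = 0.3636
P_K = P₀×ρ^K = 0.3636 × 0.66897^5 = 0.3636 × 0.1340 = 0.04872
L = ρ[1 - (K+1)ρ^K + Kρ^(K+1)] / [(1-ρ)(1-ρ^(K+1))]
L = 0.66897 × (1 - 6×0.133978 + 5×0.0896272) / ((1 - 0.66897) × (1 - 0.0896272)) = 1.4302 tickets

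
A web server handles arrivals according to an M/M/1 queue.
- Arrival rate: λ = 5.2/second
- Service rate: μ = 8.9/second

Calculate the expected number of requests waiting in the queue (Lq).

ρ = λ/μ = 5.2/8.9 = 0.5843
For M/M/1: Lq = λ²/(μ(μ-λ))
Lq = 27.04/(8.9 × 3.70)
Lq = 0.8211 requests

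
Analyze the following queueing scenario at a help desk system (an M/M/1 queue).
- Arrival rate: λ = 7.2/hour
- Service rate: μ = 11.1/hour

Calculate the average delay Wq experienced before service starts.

First, compute utilization: ρ = λ/μ = 7.2/11.1 = 0.6486
For M/M/1: Wq = λ/(μ(μ-λ))
Wq = 7.2/(11.1 × (11.1-7.2))
Wq = 7.2/(11.1 × 3.90)
Wq = 0.1663 hours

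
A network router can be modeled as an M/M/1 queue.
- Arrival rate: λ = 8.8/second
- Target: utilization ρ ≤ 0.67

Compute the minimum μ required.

ρ = λ/μ, so μ = λ/ρ
μ ≥ 8.8/0.67 = 13.1343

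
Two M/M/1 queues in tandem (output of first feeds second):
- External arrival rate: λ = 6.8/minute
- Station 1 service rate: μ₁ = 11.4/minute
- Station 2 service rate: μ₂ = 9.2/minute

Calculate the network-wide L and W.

By Jackson's theorem, each station behaves as independent M/M/1.
Station 1: ρ₁ = 6.8/11.4 = 0.5965, L₁ = ρ₁/(1-ρ₁) = λ/(μ₁-λ) = 6.8/4.60 = 1.4783
Station 2: ρ₂ = 6.8/9.2 = 0.7391, L₂ = ρ₂/(1-ρ₂) = λ/(μ₂-λ) = 6.8/2.40 = 2.8333
Total: L = L₁ + L₂ = 1.4783 + 2.8333 = 4.3116
W = L/λ = 4.3116/6.8 = 0.6341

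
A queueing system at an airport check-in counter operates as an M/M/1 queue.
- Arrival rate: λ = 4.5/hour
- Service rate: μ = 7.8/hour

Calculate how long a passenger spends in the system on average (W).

First, compute utilization: ρ = λ/μ = 4.5/7.8 = 0.5769
For M/M/1: W = 1/(μ-λ)
W = 1/(7.8-4.5) = 1/3.30
W = 0.3030 hours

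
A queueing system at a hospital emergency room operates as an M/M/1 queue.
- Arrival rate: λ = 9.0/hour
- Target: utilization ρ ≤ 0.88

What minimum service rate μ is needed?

ρ = λ/μ, so μ = λ/ρ
μ ≥ 9.0/0.88 = 10.2273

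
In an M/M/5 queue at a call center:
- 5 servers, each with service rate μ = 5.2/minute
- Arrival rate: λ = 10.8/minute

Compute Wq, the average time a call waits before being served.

Traffic intensity: ρ = λ/(cμ) = 10.8/(5×5.2) = 0.4154
Since ρ = 0.4154 < 1, system is stable.
Offered load a = λ/μ = cρ = 10.8/5.2 = 2.0769
P₀ = [ Σₙ₌₀^4 aⁿ/n! + a^5/(5!(1-ρ)) ]⁻¹
Σ = a^0/0! + a^1/1! + a^2/2! + a^3/3! + a^4/4! = 1.0000 + 2.0769 + 2.1568 + 1.4932 + 0.7753 = 7.5022
a^5/(5!(1-ρ)) = 38.6458/(120 × 0.5846) = 0.5509
P₀ = 1/(7.5022 + 0.5509) = 0.1242
Lq = P₀·a^5·ρ / (5!(1-ρ)²) = 0.12418 × 38.6458 × 0.41538 / (120 × 0.34178) = 0.04860
Wq = Lq/λ = 0.04860/10.8 = 0.004500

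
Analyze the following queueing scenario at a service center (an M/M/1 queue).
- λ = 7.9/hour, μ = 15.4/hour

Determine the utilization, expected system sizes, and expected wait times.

Step 1: ρ = λ/μ = 7.9/15.4 = 0.5130
Step 2: L = λ/(μ-λ) = 7.9/7.50 = 1.0533
Step 3: Lq = λ²/(μ(μ-λ)) = 62.41/(15.4×7.50) = 0.5403
Step 4: W = 1/(μ-λ) = 1/7.50 = 0.13333
Step 5: Wq = λ/(μ(μ-λ)) = 7.9/(15.4×7.50) = 0.06840
Step 6: P(0) = 1-ρ = 0.4870
Verify: L = λW = 7.9×0.13333 = 1.0533 ✔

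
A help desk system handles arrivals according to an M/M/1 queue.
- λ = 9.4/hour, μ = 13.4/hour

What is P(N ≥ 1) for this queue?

ρ = λ/μ = 9.4/13.4 = 0.7015
P(N ≥ n) = ρⁿ
P(N ≥ 1) = 0.7015^1
P(N ≥ 1) = 0.7015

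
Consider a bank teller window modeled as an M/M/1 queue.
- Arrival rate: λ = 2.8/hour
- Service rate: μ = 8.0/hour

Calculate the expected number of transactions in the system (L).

ρ = λ/μ = 2.8/8.0 = 0.3500
For M/M/1: L = λ/(μ-λ)
L = 2.8/(8.0-2.8) = 2.8/5.20
L = 0.5385 transactions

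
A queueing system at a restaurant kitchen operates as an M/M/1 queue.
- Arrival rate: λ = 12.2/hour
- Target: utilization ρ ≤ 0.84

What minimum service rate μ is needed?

ρ = λ/μ, so μ = λ/ρ
μ ≥ 12.2/0.84 = 14.5238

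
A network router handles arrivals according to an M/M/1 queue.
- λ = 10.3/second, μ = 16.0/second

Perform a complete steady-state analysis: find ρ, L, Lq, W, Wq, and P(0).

Step 1: ρ = λ/μ = 10.3/16.0 = 0.6438
Step 2: L = λ/(μ-λ) = 10.3/5.70 = 1.8070
Step 3: Lq = λ²/(μ(μ-λ)) = 106.09/(16.0×5.70) = 1.1633
Step 4: W = 1/(μ-λ) = 1/5.70 = 0.17544
Step 5: Wq = λ/(μ(μ-λ)) = 10.3/(16.0×5.70) = 0.1129
Step 6: P(0) = 1-ρ = 0.3562
Verify: L = λW = 10.3×0.17544 = 1.8070 ✔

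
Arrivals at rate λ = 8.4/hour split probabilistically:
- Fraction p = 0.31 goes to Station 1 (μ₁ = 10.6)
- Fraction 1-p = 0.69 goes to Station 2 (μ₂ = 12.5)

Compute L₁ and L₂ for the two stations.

Effective rates: λ₁ = 8.4×0.31 = 2.604, λ₂ = 8.4×0.69 = 5.796
Station 1: ρ₁ = 2.604/10.6 = 0.2457, L₁ = ρ₁/(1-ρ₁) = 0.2457/(1-0.2457) = 0.3257
Station 2: ρ₂ = 5.796/12.5 = 0.4637, L₂ = ρ₂/(1-ρ₂) = 0.4637/(1-0.4637) = 0.8646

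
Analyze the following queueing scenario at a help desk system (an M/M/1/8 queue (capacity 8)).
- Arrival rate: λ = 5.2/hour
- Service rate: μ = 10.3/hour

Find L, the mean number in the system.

ρ = λ/μ = 5.2/10.3 = 0.50485
P₀ = (1-ρ)/(1-ρ^(K+1)) = (1-0.50485)/(1-0.50485^9) = 0.49515/0.99787 = 0.4962
P_K = P₀×ρ^K = 0.4962 × 0.50485^8 = 0.4962 × 0.004220 = 0.002094
L = ρ[1 - (K+1)ρ^K + Kρ^(K+1)] / [(1-ρ)(1-ρ^(K+1))]
L = 0.50485 × (1 - 9×0.004220 + 8×0.002130) / ((1 - 0.50485) × (1 - 0.002130)) = 1.0004 tickets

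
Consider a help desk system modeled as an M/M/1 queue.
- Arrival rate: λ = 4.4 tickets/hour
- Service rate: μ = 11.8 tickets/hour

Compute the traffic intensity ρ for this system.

Server utilization: ρ = λ/μ
ρ = 4.4/11.8 = 0.3729
The server is busy 37.29% of the time.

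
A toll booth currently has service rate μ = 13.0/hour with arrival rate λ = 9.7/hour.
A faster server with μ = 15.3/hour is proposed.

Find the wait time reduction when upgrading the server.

System 1: ρ₁ = 9.7/13.0 = 0.7462, W₁ = 1/(13.0-9.7) = 0.30303
System 2: ρ₂ = 9.7/15.3 = 0.6340, W₂ = 1/(15.3-9.7) = 0.17857
Improvement: (W₁-W₂)/W₁ = (0.30303-0.17857)/0.30303 = 41.07%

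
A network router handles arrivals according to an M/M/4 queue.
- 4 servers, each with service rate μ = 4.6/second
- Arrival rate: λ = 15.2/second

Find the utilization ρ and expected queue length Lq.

Traffic intensity: ρ = λ/(cμ) = 15.2/(4×4.6) = 0.8261
Since ρ = 0.8261 < 1, system is stable.
Offered load a = λ/μ = cρ = 15.2/4.6 = 3.3043
P₀ = [ Σₙ₌₀^3 aⁿ/n! + a^4/(4!(1-ρ)) ]⁻¹
Σ = a^0/0! + a^1/1! + a^2/2! + a^3/3! = 1.0000 + 3.3043 + 5.4594 + 6.0132 = 15.7769
a^4/(4!(1-ρ)) = 119.2183/(24 × 0.173913) = 28.5627
P₀ = 1/(15.7769 + 28.5627) = 0.02255
Lq = P₀·a^4·ρ / (4!(1-ρ)²) = 0.0225532 × 119.2183 × 0.826087 / (24 × 0.0302457) = 3.0599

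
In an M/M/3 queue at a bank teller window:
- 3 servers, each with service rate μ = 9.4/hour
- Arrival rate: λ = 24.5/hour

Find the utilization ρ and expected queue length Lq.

Traffic intensity: ρ = λ/(cμ) = 24.5/(3×9.4) = 0.8688
Since ρ = 0.8688 < 1, system is stable.
Offered load a = λ/μ = cρ = 24.5/9.4 = 2.6064
P₀ = [ Σₙ₌₀^2 aⁿ/n! + a^3/(3!(1-ρ)) ]⁻¹
Σ = a^0/0! + a^1/1! + a^2/2! = 1.0000 + 2.6064 + 3.3966 = 7.0030
a^3/(3!(1-ρ)) = 17.7058/(6 × 0.131206) = 22.4911
P₀ = 1/(7.0030 + 22.4911) = 0.03391
Lq = P₀·a^3·ρ / (3!(1-ρ)²) = 0.033905 × 17.7058 × 0.86879 / (6 × 0.017215) = 5.0494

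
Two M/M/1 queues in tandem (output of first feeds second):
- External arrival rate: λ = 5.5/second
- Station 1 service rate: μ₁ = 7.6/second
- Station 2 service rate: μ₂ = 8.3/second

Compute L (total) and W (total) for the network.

By Jackson's theorem, each station behaves as independent M/M/1.
Station 1: ρ₁ = 5.5/7.6 = 0.7237, L₁ = ρ₁/(1-ρ₁) = λ/(μ₁-λ) = 5.5/2.10 = 2.6190
Station 2: ρ₂ = 5.5/8.3 = 0.6627, L₂ = ρ₂/(1-ρ₂) = λ/(μ₂-λ) = 5.5/2.80 = 1.9643
Total: L = L₁ + L₂ = 2.6190 + 1.9643 = 4.5833
W = L/λ = 4.5833/5.5 = 0.8333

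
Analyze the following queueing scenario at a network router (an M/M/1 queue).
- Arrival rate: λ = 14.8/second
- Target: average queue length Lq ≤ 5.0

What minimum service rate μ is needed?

For M/M/1: Lq = λ²/(μ(μ-λ))
Need Lq ≤ 5.0, i.e. μ(μ-λ) ≥ λ²/5.0
μ² - 14.8μ - 219.04/5.0 ≥ 0  →  μ² - 14.8μ - 43.8080 ≥ 0
Quadratic formula (positive root): μ = [λ + √(λ² + 4×43.8080)]/2
Discriminant: 219.04 + 4×43.8080 = 394.2720, √394.2720 = 19.85628
μ ≥ (14.8 + 19.85628)/2 = 17.3281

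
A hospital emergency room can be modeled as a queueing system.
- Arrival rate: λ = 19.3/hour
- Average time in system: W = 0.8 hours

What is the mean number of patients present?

Little's Law: L = λW
L = 19.3 × 0.8 = 15.4400 patients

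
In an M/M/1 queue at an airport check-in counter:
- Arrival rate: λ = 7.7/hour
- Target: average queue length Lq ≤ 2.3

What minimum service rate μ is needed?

For M/M/1: Lq = λ²/(μ(μ-λ))
Need Lq ≤ 2.3, i.e. μ(μ-λ) ≥ λ²/2.3
μ² - 7.7μ - 59.29/2.3 ≥ 0  →  μ² - 7.7μ - 25.77826 ≥ 0
Quadratic formula (positive root): μ = [λ + √(λ² + 4×25.77826)]/2
Discriminant: 59.29 + 4×25.77826 = 162.40304, √162.40304 = 12.74375
μ ≥ (7.7 + 12.74375)/2 = 10.2219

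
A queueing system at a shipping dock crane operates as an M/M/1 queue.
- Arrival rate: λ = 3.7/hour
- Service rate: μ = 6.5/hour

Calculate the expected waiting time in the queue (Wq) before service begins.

First, compute utilization: ρ = λ/μ = 3.7/6.5 = 0.5692
For M/M/1: Wq = λ/(μ(μ-λ))
Wq = 3.7/(6.5 × (6.5-3.7))
Wq = 3.7/(6.5 × 2.80)
Wq = 0.2033 hours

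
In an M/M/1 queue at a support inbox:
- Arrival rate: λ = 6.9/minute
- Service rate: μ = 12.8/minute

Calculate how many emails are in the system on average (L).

ρ = λ/μ = 6.9/12.8 = 0.5391
For M/M/1: L = λ/(μ-λ)
L = 6.9/(12.8-6.9) = 6.9/5.90
L = 1.1695 emails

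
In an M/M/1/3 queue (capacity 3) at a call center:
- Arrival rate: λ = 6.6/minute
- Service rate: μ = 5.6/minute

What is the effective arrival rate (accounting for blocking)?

ρ = λ/μ = 6.6/5.6 = 1.17857
P₀ = (1-ρ)/(1-ρ^(K+1)) = (1-1.17857)/(1-1.17857^4) = -0.17857/-0.92940 = 0.1921
P_K = P₀×ρ^K = 0.1921 × 1.17857^3 = 0.1921 × 1.6371 = 0.3145
λ_eff = λ(1-P_K) = 6.6 × (1 - 0.31454) = 6.6 × 0.68546 = 4.5240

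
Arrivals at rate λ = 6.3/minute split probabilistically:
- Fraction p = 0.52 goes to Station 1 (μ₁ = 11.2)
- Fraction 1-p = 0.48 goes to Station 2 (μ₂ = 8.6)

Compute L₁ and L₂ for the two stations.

Effective rates: λ₁ = 6.3×0.52 = 3.276, λ₂ = 6.3×0.48 = 3.024
Station 1: ρ₁ = 3.276/11.2 = 0.2925, L₁ = ρ₁/(1-ρ₁) = 0.2925/(1-0.2925) = 0.4134
Station 2: ρ₂ = 3.024/8.6 = 0.3516, L₂ = ρ₂/(1-ρ₂) = 0.3516/(1-0.3516) = 0.5423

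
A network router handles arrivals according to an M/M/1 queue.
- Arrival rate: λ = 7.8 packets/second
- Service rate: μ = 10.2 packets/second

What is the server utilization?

Server utilization: ρ = λ/μ
ρ = 7.8/10.2 = 0.7647
The server is busy 76.47% of the time.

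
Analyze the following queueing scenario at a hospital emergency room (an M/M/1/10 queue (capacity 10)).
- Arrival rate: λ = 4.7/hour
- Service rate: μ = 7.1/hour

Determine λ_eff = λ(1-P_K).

ρ = λ/μ = 4.7/7.1 = 0.66197
P₀ = (1-ρ)/(1-ρ^(K+1)) = (1-0.66197)/(1-0.66197^11) = 0.3380/0.9893 = 0.3417
P_K = P₀×ρ^K = 0.34168 × 0.66197^10 = 0.34168 × 0.016158 = 0.005521
λ_eff = λ(1-P_K) = 4.7 × (1 - 0.005521) = 4.7 × 0.99448 = 4.6741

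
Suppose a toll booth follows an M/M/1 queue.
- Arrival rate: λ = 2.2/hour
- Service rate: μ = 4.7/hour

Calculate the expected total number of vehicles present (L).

ρ = λ/μ = 2.2/4.7 = 0.4681
For M/M/1: L = λ/(μ-λ)
L = 2.2/(4.7-2.2) = 2.2/2.50
L = 0.8800 vehicles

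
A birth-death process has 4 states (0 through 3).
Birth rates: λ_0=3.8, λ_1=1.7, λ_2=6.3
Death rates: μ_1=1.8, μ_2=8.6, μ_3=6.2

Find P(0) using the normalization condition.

Ratios P(n)/P(0) = (λ₀···λₙ₋₁)/(μ₁···μₙ):
P(1)/P(0) = (3.8)/(1.8) = 2.11111
P(2)/P(0) = (3.8×1.7)/(1.8×8.6) = 0.417313
P(3)/P(0) = (3.8×1.7×6.3)/(1.8×8.6×6.2) = 0.424044

Normalization: ∑ P(n) = 1
P(0) × (1.00000 + 2.11111 + 0.417313 + 0.424044) = 1
P(0) × 3.9525 = 1
P(0) = 1/3.9525 = 0.2530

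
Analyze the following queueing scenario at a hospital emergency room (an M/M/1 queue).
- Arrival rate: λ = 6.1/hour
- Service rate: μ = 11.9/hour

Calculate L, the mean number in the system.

ρ = λ/μ = 6.1/11.9 = 0.5126
For M/M/1: L = λ/(μ-λ)
L = 6.1/(11.9-6.1) = 6.1/5.80
L = 1.0517 patients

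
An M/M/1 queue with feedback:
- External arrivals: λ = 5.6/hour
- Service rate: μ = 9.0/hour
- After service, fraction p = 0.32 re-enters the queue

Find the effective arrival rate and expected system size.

Effective arrival rate: λ_eff = λ/(1-p) = 5.6/(1-0.32) = 5.6/0.68 = 8.235294
ρ = λ_eff/μ = 8.235294/9.0 = 0.9150327
L = ρ/(1-ρ) = 0.9150327/(1-0.9150327) = 10.7692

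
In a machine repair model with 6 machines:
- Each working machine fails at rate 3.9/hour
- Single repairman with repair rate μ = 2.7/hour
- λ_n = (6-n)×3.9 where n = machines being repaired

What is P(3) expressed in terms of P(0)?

P(3)/P(0) = ∏_{i=0}^{3-1} λ_i/μ_{i+1}
= (6-0)×3.9/2.7 × (6-1)×3.9/2.7 × (6-2)×3.9/2.7
= 361.6461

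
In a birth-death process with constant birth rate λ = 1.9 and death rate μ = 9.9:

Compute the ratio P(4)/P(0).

For constant rates: P(n)/P(0) = (λ/μ)^n
P(4)/P(0) = (1.9/9.9)^4 = 0.19192^4 = 0.001357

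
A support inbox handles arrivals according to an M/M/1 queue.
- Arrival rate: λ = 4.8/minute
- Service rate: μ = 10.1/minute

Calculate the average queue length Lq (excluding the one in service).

ρ = λ/μ = 4.8/10.1 = 0.4752
For M/M/1: Lq = λ²/(μ(μ-λ))
Lq = 23.04/(10.1 × 5.30)
Lq = 0.4304 emails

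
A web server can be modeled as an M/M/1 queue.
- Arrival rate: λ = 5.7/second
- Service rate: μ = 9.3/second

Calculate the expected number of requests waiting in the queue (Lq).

ρ = λ/μ = 5.7/9.3 = 0.6129
For M/M/1: Lq = λ²/(μ(μ-λ))
Lq = 32.49/(9.3 × 3.60)
Lq = 0.9704 requests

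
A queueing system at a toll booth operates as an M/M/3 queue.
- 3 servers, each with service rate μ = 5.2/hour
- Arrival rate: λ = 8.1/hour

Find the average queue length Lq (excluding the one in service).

Traffic intensity: ρ = λ/(cμ) = 8.1/(3×5.2) = 0.5192
Since ρ = 0.5192 < 1, system is stable.
Offered load a = λ/μ = cρ = 8.1/5.2 = 1.5577
P₀ = [ Σₙ₌₀^2 aⁿ/n! + a^3/(3!(1-ρ)) ]⁻¹
Σ = a^0/0! + a^1/1! + a^2/2! = 1.0000 + 1.5577 + 1.2132 = 3.7709
a^3/(3!(1-ρ)) = 3.7796/(6 × 0.48077) = 1.3103
P₀ = 1/(3.7709 + 1.3103) = 0.1968
Lq = P₀·a^3·ρ / (3!(1-ρ)²) = 0.1968 × 3.7796 × 0.5192 / (6 × 0.2311) = 0.2785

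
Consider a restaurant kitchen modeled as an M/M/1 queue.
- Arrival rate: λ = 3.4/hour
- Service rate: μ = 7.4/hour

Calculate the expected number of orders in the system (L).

ρ = λ/μ = 3.4/7.4 = 0.4595
For M/M/1: L = λ/(μ-λ)
L = 3.4/(7.4-3.4) = 3.4/4.00
L = 0.8500 orders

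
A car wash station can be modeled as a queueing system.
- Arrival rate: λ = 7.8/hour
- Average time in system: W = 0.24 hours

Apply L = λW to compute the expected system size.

Little's Law: L = λW
L = 7.8 × 0.24 = 1.8720 cars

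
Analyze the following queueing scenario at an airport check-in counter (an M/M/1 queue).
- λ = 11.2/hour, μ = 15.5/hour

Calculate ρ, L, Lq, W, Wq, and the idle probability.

Step 1: ρ = λ/μ = 11.2/15.5 = 0.7226
Step 2: L = λ/(μ-λ) = 11.2/4.30 = 2.6047
Step 3: Lq = λ²/(μ(μ-λ)) = 125.44/(15.5×4.30) = 1.8821
Step 4: W = 1/(μ-λ) = 1/4.30 = 0.23256
Step 5: Wq = λ/(μ(μ-λ)) = 11.2/(15.5×4.30) = 0.1680
Step 6: P(0) = 1-ρ = 0.2774
Verify: L = λW = 11.2×0.23256 = 2.6047 ✔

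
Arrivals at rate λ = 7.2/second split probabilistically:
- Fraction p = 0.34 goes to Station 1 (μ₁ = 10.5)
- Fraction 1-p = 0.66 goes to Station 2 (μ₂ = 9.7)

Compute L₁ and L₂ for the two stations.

Effective rates: λ₁ = 7.2×0.34 = 2.448, λ₂ = 7.2×0.66 = 4.752
Station 1: ρ₁ = 2.448/10.5 = 0.2331, L₁ = ρ₁/(1-ρ₁) = 0.2331/(1-0.2331) = 0.3040
Station 2: ρ₂ = 4.752/9.7 = 0.4899, L₂ = ρ₂/(1-ρ₂) = 0.4899/(1-0.4899) = 0.9604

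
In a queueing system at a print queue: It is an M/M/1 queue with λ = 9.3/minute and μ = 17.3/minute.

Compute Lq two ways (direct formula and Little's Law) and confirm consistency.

Method 1 (direct): Lq = λ²/(μ(μ-λ)) = 86.49/(17.3 × 8.00) = 0.6249

Method 2 (Little's Law):
W = 1/(μ-λ) = 1/8.00 = 0.12500
Wq = W - 1/μ = 0.12500 - 0.057803 = 0.067197
Lq = λWq = 9.3 × 0.067197 = 0.6249 ✔ (matches Method 1)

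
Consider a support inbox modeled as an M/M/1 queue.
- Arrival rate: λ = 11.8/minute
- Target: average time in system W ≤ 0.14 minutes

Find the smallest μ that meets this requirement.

For M/M/1: W = 1/(μ-λ)
Need W ≤ 0.14, so 1/(μ-λ) ≤ 0.14
μ - λ ≥ 1/0.14 = 7.1429
μ ≥ 11.8 + 7.1429 = 18.9429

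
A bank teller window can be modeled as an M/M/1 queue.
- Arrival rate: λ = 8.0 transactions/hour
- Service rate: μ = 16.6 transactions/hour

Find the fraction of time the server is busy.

Server utilization: ρ = λ/μ
ρ = 8.0/16.6 = 0.4819
The server is busy 48.19% of the time.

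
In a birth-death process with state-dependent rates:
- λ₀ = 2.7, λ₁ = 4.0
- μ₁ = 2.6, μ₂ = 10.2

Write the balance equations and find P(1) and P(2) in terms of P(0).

Balance equations:
State 0: λ₀P₀ = μ₁P₁ → P₁ = (λ₀/μ₁)P₀ = (2.7/2.6)P₀ = 1.0385P₀
State 1: P₂ = (λ₀λ₁)/(μ₁μ₂)P₀ = (2.7×4.0)/(2.6×10.2)P₀ = 0.4072P₀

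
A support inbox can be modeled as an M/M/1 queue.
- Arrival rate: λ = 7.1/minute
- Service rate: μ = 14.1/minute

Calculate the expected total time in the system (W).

First, compute utilization: ρ = λ/μ = 7.1/14.1 = 0.5035
For M/M/1: W = 1/(μ-λ)
W = 1/(14.1-7.1) = 1/7.00
W = 0.1429 minutes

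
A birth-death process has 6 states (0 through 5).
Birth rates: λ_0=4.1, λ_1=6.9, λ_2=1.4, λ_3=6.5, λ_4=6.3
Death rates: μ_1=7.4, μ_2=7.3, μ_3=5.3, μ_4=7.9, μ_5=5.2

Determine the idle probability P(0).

Ratios P(n)/P(0) = (λ₀···λₙ₋₁)/(μ₁···μₙ):
P(1)/P(0) = (4.1)/(7.4) = 0.5541
P(2)/P(0) = (4.1×6.9)/(7.4×7.3) = 0.5237
P(3)/P(0) = (4.1×6.9×1.4)/(7.4×7.3×5.3) = 0.1383
P(4)/P(0) = (4.1×6.9×1.4×6.5)/(7.4×7.3×5.3×7.9) = 0.1138
P(5)/P(0) = (4.1×6.9×1.4×6.5×6.3)/(7.4×7.3×5.3×7.9×5.2) = 0.1379

Normalization: ∑ P(n) = 1
P(0) × (1.0000 + 0.5541 + 0.5237 + 0.1383 + 0.1138 + 0.1379) = 1
P(0) × 2.4678 = 1
P(0) = 1/2.4678 = 0.4052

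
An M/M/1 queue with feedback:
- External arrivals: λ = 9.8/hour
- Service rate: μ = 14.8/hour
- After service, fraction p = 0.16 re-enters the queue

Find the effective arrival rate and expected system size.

Effective arrival rate: λ_eff = λ/(1-p) = 9.8/(1-0.16) = 9.8/0.84 = 11.6667
ρ = λ_eff/μ = 11.6667/14.8 = 0.78829
L = ρ/(1-ρ) = 0.78829/(1-0.78829) = 3.7234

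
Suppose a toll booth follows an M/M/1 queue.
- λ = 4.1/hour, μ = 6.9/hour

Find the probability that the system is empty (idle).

ρ = λ/μ = 4.1/6.9 = 0.5942
P(0) = 1 - ρ = 1 - 0.5942 = 0.4058
The server is idle 40.58% of the time.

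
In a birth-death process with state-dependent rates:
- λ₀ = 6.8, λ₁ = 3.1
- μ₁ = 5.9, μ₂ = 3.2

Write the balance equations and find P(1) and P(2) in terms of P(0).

Balance equations:
State 0: λ₀P₀ = μ₁P₁ → P₁ = (λ₀/μ₁)P₀ = (6.8/5.9)P₀ = 1.1525P₀
State 1: P₂ = (λ₀λ₁)/(μ₁μ₂)P₀ = (6.8×3.1)/(5.9×3.2)P₀ = 1.1165P₀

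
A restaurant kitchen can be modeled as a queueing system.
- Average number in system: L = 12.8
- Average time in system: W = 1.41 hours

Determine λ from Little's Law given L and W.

Little's Law: L = λW, so λ = L/W
λ = 12.8/1.41 = 9.0780 orders/hour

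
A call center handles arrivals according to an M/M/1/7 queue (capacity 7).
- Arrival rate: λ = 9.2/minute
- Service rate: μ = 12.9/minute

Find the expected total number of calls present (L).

ρ = λ/μ = 9.2/12.9 = 0.71318
P₀ = (1-ρ)/(1-ρ^(K+1)) = (1-0.71318)/(1-0.71318^8) = 0.2868/0.9331 = 0.3074
P_K = P₀×ρ^K = 0.3074 × 0.71318^7 = 0.3074 × 0.09384 = 0.02885
L = ρ[1 - (K+1)ρ^K + Kρ^(K+1)] / [(1-ρ)(1-ρ^(K+1))]
L = 0.71318 × (1 - 8×0.093841 + 7×0.066926) / ((1 - 0.71318) × (1 - 0.066926)) = 1.9127 calls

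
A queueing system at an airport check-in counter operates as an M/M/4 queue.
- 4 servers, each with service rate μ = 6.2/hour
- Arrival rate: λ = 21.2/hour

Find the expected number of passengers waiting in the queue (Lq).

Traffic intensity: ρ = λ/(cμ) = 21.2/(4×6.2) = 0.8548
Since ρ = 0.8548 < 1, system is stable.
Offered load a = λ/μ = cρ = 21.2/6.2 = 3.4194
P₀ = [ Σₙ₌₀^3 aⁿ/n! + a^4/(4!(1-ρ)) ]⁻¹
Σ = a^0/0! + a^1/1! + a^2/2! + a^3/3! = 1.00000 + 3.41935 + 5.84599 + 6.66318 = 16.9285
a^4/(4!(1-ρ)) = 136.7026/(24 × 0.1451613) = 39.2387
P₀ = 1/(16.9285 + 39.2387) = 0.01780
Lq = P₀·a^4·ρ / (4!(1-ρ)²) = 0.017804 × 136.7026 × 0.85484 / (24 × 0.021072) = 4.1140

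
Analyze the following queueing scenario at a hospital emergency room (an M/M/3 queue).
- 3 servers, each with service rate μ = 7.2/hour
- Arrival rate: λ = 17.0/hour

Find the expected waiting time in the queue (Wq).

Traffic intensity: ρ = λ/(cμ) = 17.0/(3×7.2) = 0.7870
Since ρ = 0.7870 < 1, system is stable.
Offered load a = λ/μ = cρ = 17.0/7.2 = 2.3611
P₀ = [ Σₙ₌₀^2 aⁿ/n! + a^3/(3!(1-ρ)) ]⁻¹
Σ = a^0/0! + a^1/1! + a^2/2! = 1.0000 + 2.3611 + 2.7874 = 6.1485
a^3/(3!(1-ρ)) = 13.1628/(6 × 0.212963) = 10.3013
P₀ = 1/(6.1485 + 10.3013) = 0.06079
Lq = P₀·a^3·ρ / (3!(1-ρ)²) = 0.06079 × 13.1628 × 0.7870 / (6 × 0.04535) = 2.3143
Wq = Lq/λ = 2.3143/17.0 = 0.1361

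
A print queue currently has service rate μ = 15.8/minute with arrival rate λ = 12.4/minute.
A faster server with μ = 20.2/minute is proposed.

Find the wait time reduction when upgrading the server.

System 1: ρ₁ = 12.4/15.8 = 0.7848, W₁ = 1/(15.8-12.4) = 0.2941
System 2: ρ₂ = 12.4/20.2 = 0.6139, W₂ = 1/(20.2-12.4) = 0.1282
Improvement: (W₁-W₂)/W₁ = (0.2941-0.1282)/0.2941 = 56.41%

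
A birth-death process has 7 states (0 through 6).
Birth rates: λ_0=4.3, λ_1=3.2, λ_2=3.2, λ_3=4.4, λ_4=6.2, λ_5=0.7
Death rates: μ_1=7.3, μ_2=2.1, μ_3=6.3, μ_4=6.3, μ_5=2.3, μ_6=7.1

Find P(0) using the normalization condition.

Ratios P(n)/P(0) = (λ₀···λₙ₋₁)/(μ₁···μₙ):
P(1)/P(0) = (4.3)/(7.3) = 0.58904
P(2)/P(0) = (4.3×3.2)/(7.3×2.1) = 0.89759
P(3)/P(0) = (4.3×3.2×3.2)/(7.3×2.1×6.3) = 0.45592
P(4)/P(0) = (4.3×3.2×3.2×4.4)/(7.3×2.1×6.3×6.3) = 0.31842
P(5)/P(0) = (4.3×3.2×3.2×4.4×6.2)/(7.3×2.1×6.3×6.3×2.3) = 0.85834
P(6)/P(0) = (4.3×3.2×3.2×4.4×6.2×0.7)/(7.3×2.1×6.3×6.3×2.3×7.1) = 0.084626

Normalization: ∑ P(n) = 1
P(0) × (1.0000 + 0.58904 + 0.89759 + 0.45592 + 0.31842 + 0.85834 + 0.084626) = 1
P(0) × 4.2039 = 1
P(0) = 1/4.2039 = 0.2379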